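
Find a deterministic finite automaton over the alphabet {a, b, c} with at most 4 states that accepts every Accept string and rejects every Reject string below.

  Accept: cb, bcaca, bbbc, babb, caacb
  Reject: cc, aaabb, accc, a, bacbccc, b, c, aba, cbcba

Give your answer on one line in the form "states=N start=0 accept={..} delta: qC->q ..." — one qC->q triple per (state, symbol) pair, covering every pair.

Grow the machine one transition at a time. Run the examples from 0; the earliest place one falls off (shortest prefix, ties alphabetical) gets sent to the lowest-numbered state that keeps every Accept/Reject pair distinguishable — a pair clashes when both reach the same state with identical unread suffix — and to a fresh state only if none does.
a: 0a undefined. 0a->0: ok.
b: 0b undefined. 0b->0: no, bbbc/c meet in 0 with "c" left. Open state 1: 0b->1.
c: 0c undefined. 0c->0: no, cb/b meet in 1. 0c->1: no, cb/aaabb meet in 1 with "b" left. Open state 2: 0c->2.
ba: 1a undefined. 1a->0: no, babb/aaabb meet in 1 with "b" left. 1a->1: ok.
bb: 1b undefined. 1b->0: no, babb/b meet in 1. 1b->1: no, babb/aaabb meet in 1. 1b->2: ok.
bc: 1c undefined. 1c->0: ok.
ca: 2a undefined. 2a->0: no, bcaca/a meet in 0. 2a->1: no, bcaca/b meet in 1. 2a->2: no, bcaca/aaabb meet in 2. Open state 3: 2a->3.
cb: 2b undefined. 2b->0: no, cb/a meet in 0. 2b->1: no, cb/b meet in 1. 2b->2: no, cb/aaabb meet in 2. 2b->3: ok.
cc: 2c undefined. 2c->0: ok.
caa: 3a undefined. 3a->0: ok.
cbc: 3c undefined. 3c->0: no, bbbc/cc meet in 0. 3c->1: no, cb/cbcba meet in 3. 3c->2: no, bbbc/aaabb meet in 2. 3c->3: ok.
cbcb: 3b undefined. 3b->0: ok.
All examples now run through 4 states with every (state, symbol) defined. Accept strings end in {3}, Reject strings end in {0,1,2}; accept={3}.

states=4 start=0 accept={3} delta: 0a->0 0b->1 0c->2 1a->1 1b->2 1c->0 2a->3 2b->3 2c->0 3a->0 3b->0 3c->3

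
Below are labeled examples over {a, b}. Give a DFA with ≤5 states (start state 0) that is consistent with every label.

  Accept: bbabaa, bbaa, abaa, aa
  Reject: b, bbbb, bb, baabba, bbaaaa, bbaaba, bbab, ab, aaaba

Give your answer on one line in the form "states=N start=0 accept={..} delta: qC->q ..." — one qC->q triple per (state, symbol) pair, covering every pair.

states=4 start=0 accept={0,3} delta: 0a->0 0b->1 1a->2 1b->1 2a->3 2b->1 3a->1 3b->1

Grow the machine one transition at a time. Run the examples from 0; the earliest place one falls off (shortest prefix, ties alphabetical) gets sent to the lowest-numbered state that keeps every Accept/Reject pair distinguishable — a pair clashes when both reach the same state with identical unread suffix — and to a fresh state only if none does.
a: 0a undefined. 0a->0: ok.
b: 0b undefined. 0b->0: no, bbabaa/b meet in 0. Open state 1: 0b->1.
ba: 1a undefined. 1a->0: no, abaa/aaaba meet in 0. 1a->1: no, abaa/b meet in 1. Open state 2: 1a->2.
bb: 1b undefined. 1b->0: no, bbaa/bbbb meet in 0. 1b->1: ok.
baa: 2a undefined. 2a->0: no, bbaa/bbaaaa meet in 0. 2a->1: no, bbaa/b meet in 1. 2a->2: no, bbaa/bbaaaa meet in 2. Open state 3: 2a->3.
baab: 3b undefined. 3b->0: no, aa/bbaaba meet in 0. 3b->1: ok.
bbab: 2b undefined. 2b->0: no, bbabaa/bbab meet in 0. 2b->1: ok.
bbaaa: 3a undefined. 3a->0: no, aa/bbaaaa meet in 0. 3a->1: ok.
All examples now run through 4 states with every (state, symbol) defined. Accept strings end in {0,3}, Reject strings end in {1,2}; accept={0,3}.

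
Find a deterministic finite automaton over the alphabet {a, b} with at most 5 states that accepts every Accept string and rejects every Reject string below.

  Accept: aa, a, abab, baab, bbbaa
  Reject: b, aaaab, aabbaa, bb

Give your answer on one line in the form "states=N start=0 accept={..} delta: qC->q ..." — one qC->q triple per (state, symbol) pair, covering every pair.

states=3 start=0 accept={0} delta: 0a->0 0b->1 1a->2 1b->2 2a->2 2b->0

State merging on the prefix tree: take the shortest (then alphabetical) example prefix whose next move is undefined and point that move at state 0, else 1, else 2, ...; a target is out if some Accept/Reject pair would then sit in one state with the same input left (inseparable). If every existing state is out, open a new one.
a: 0a undefined. 0a->0: ok.
b: 0b undefined. 0b->0: no, aa/b meet in 0. Open state 1: 0b->1.
ba: 1a undefined. 1a->0: no, abab/b meet in 1. 1a->1: no, abab/bb meet in 1 with "b" left. Open state 2: 1a->2.
bb: 1b undefined. 1b->0: no, aa/aabbaa meet in 0. 1b->1: no, bbbaa/aabbaa meet in 2 with "a" left. 1b->2: ok.
baa: 2a undefined. 2a->0: no, aa/aabbaa meet in 0. 2a->1: no, baab/aabbaa meet in 2. 2a->2: ok.
bbb: 2b undefined. 2b->0: ok.
All examples now run through 3 states with every (state, symbol) defined. Accept strings end in {0}, Reject strings end in {1,2}; accept={0}.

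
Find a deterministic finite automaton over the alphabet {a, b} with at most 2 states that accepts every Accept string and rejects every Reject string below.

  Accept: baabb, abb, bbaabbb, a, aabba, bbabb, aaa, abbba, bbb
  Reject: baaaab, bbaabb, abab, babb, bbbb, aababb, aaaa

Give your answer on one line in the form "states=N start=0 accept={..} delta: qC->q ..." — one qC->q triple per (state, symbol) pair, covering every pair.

Fold the examples into a partial DFA from state 0: repeatedly fix the first undefined (state, symbol) met by the shortest-then-alphabetical prefix, trying targets in increasing order and rejecting any under which an Accept and a Reject string meet in one state with the same remainder; add a state when all current targets are rejected. Accepting states are where Accept strings end.
a: 0a undefined. 0a->0: no, a/aaaa meet in 0. Open state 1: 0a->1.
b: 0b undefined. 0b->0: no, baabb/bbaabb meet in 1 with "abb" left. 0b->1: ok.
aa: 1a undefined. 1a->0: ok.
ab: 1b undefined. 1b->0: ok.
All examples now run through 2 states with every (state, symbol) defined. Accept strings end in {1}, Reject strings end in {0}; accept={1}.

states=2 start=0 accept={1} delta: 0a->1 0b->1 1a->0 1b->0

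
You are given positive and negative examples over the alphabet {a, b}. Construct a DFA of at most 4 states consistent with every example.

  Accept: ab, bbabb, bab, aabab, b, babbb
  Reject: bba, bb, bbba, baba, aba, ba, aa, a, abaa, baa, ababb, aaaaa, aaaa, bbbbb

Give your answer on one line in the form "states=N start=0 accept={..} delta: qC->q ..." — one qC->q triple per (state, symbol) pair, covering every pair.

states=4 start=0 accept={1,3} delta: 0a->0 0b->1 1a->0 1b->2 2a->2 2b->3 3a->0 3b->1

State merging on the prefix tree: take the shortest (then alphabetical) example prefix whose next move is undefined and point that move at state 0, else 1, else 2, ...; a target is out if some Accept/Reject pair would then sit in one state with the same input left (inseparable). If every existing state is out, open a new one.
a: 0a undefined. 0a->0: ok.
b: 0b undefined. 0b->0: no, ab/bba meet in 0. Open state 1: 0b->1.
ba: 1a undefined. 1a->0: ok.
bb: 1b undefined. 1b->0: no, ab/bbbbb meet in 1. 1b->1: no, ab/bb meet in 1. Open state 2: 1b->2.
bba: 2a undefined. 2a->0: no, bbabb/bb meet in 2. 2a->1: no, ab/bba meet in 1. 2a->2: ok.
bbb: 2b undefined. 2b->0: no, babbb/bbba meet in 0. 2b->1: no, ab/bbbbb meet in 1. 2b->2: no, bbabb/bba meet in 2. Open state 3: 2b->3.
bbba: 3a undefined. 3a->0: ok.
bbbb: 3b undefined. 3b->0: no, ab/bbbbb meet in 1. 3b->1: ok.
All examples now run through 4 states with every (state, symbol) defined. Accept strings end in {1,3}, Reject strings end in {0,2}; accept={1,3}.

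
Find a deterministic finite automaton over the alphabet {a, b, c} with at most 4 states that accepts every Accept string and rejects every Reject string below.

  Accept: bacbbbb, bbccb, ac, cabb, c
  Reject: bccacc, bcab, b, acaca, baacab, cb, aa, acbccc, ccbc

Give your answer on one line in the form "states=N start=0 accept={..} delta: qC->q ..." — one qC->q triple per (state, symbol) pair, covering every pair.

State merging on the prefix tree: take the shortest (then alphabetical) example prefix whose next move is undefined and point that move at state 0, else 1, else 2, ...; a target is out if some Accept/Reject pair would then sit in one state with the same input left (inseparable). If every existing state is out, open a new one.
a: 0a undefined. 0a->0: ok.
b: 0b undefined. 0b->0: ok.
c: 0c undefined. 0c->0: no, bacbbbb/bccacc meet in 0. Open state 1: 0c->1.
ca: 1a undefined. 1a->0: no, cabb/bcab meet in 0. 1a->1: ok.
cb: 1b undefined. 1b->0: no, bacbbbb/bcab meet in 0. 1b->1: no, bacbbbb/bcab meet in 1. Open state 2: 1b->2.
cc: 1c undefined. 1c->0: no, bbccb/bccacc meet in 0. 1c->1: no, bbccb/bcab meet in 2. 1c->2: ok.
ccb: 2b undefined. 2b->0: no, bacbbbb/b meet in 0. 2b->1: ok.
acbc: 2c undefined. 2c->0: ok.
bcca: 2a undefined. 2a->0: ok.
All examples now run through 3 states with every (state, symbol) defined. Accept strings end in {1}, Reject strings end in {0,2}; accept={1}.

states=3 start=0 accept={1} delta: 0a->0 0b->0 0c->1 1a->1 1b->2 1c->2 2a->0 2b->1 2c->0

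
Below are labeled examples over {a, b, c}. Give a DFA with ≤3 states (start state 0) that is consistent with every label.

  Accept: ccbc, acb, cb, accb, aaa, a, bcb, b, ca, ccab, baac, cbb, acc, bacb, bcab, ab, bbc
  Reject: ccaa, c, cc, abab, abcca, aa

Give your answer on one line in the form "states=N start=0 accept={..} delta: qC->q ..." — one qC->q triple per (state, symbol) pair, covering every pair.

states=3 start=0 accept={1,2} delta: 0a->1 0b->1 0c->0 1a->0 1b->2 1c->1 2a->2 2b->0 2c->1

State merging on the prefix tree: take the shortest (then alphabetical) example prefix whose next move is undefined and point that move at state 0, else 1, else 2, ...; a target is out if some Accept/Reject pair would then sit in one state with the same input left (inseparable). If every existing state is out, open a new one.
a: 0a undefined. 0a->0: no, aaa/aa meet in 0. Open state 1: 0a->1.
b: 0b undefined. 0b->0: no, bbc/c meet in 0 with "c" left. 0b->1: ok.
c: 0c undefined. 0c->0: ok.
aa: 1a undefined. 1a->0: ok.
ab: 1b undefined. 1b->0: no, cb/abcca meet in 1. 1b->1: no, cb/abab meet in 1. Open state 2: 1b->2.
ac: 1c undefined. 1c->0: no, ccbc/ccaa meet in 0. 1c->1: ok.
aba: 2a undefined. 2a->0: no, ccbc/abab meet in 1. 2a->1: no, acb/abab meet in 2. 2a->2: ok.
abc: 2c undefined. 2c->0: no, ccbc/abcca meet in 1. 2c->1: ok.
abab: 2b undefined. 2b->0: ok.
All examples now run through 3 states with every (state, symbol) defined. Accept strings end in {1,2}, Reject strings end in {0}; accept={1,2}.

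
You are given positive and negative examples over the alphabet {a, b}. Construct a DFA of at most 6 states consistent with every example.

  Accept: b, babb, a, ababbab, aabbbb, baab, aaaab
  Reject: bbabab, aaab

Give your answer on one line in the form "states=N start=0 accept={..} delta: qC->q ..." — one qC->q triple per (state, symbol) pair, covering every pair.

states=3 start=0 accept={0,1} delta: 0a->1 0b->0 1a->0 1b->2 2a->1 2b->1

Grow the machine one transition at a time. Run the examples from 0; the earliest place one falls off (shortest prefix, ties alphabetical) gets sent to the lowest-numbered state that keeps every Accept/Reject pair distinguishable — a pair clashes when both reach the same state with identical unread suffix — and to a fresh state only if none does.
a: 0a undefined. 0a->0: no, b/aaab meet in 0 with "b" left. Open state 1: 0a->1.
b: 0b undefined. 0b->0: ok.
aa: 1a undefined. 1a->0: ok.
ab: 1b undefined. 1b->0: no, b/bbabab meet in 0. 1b->1: no, b/bbabab meet in 0. Open state 2: 1b->2.
aba: 2a undefined. 2a->0: no, b/bbabab meet in 0. 2a->1: ok.
babb: 2b undefined. 2b->0: no, ababbab/bbabab meet in 2. 2b->1: ok.
All examples now run through 3 states with every (state, symbol) defined. Accept strings end in {0,1}, Reject strings end in {2}; accept={0,1}.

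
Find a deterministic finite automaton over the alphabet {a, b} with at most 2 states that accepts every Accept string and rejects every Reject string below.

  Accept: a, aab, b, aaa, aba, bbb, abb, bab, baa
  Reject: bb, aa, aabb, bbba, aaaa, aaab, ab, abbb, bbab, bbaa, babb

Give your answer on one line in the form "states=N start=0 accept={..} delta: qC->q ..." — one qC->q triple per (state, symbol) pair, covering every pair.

State merging on the prefix tree: take the shortest (then alphabetical) example prefix whose next move is undefined and point that move at state 0, else 1, else 2, ...; a target is out if some Accept/Reject pair would then sit in one state with the same input left (inseparable). If every existing state is out, open a new one.
a: 0a undefined. 0a->0: no, a/aa meet in 0. Open state 1: 0a->1.
b: 0b undefined. 0b->0: no, a/bbba meet in 1. 0b->1: ok.
aa: 1a undefined. 1a->0: ok.
ab: 1b undefined. 1b->0: ok.
All examples now run through 2 states with every (state, symbol) defined. Accept strings end in {1}, Reject strings end in {0}; accept={1}.

states=2 start=0 accept={1} delta: 0a->1 0b->1 1a->0 1b->0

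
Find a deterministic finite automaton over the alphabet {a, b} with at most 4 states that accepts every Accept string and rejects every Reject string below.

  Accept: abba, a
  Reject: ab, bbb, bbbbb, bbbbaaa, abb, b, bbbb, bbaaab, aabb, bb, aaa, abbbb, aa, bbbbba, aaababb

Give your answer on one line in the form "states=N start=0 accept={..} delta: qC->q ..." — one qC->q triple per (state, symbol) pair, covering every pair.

Fold the examples into a partial DFA from state 0: repeatedly fix the first undefined (state, symbol) met by the shortest-then-alphabetical prefix, trying targets in increasing order and rejecting any under which an Accept and a Reject string meet in one state with the same remainder; add a state when all current targets are rejected. Accepting states are where Accept strings end.
a: 0a undefined. 0a->0: no, a/aaa meet in 0. Open state 1: 0a->1.
b: 0b undefined. 0b->0: no, a/bbbbba meet in 1. 0b->1: no, a/b meet in 1. Open state 2: 0b->2.
aa: 1a undefined. 1a->0: no, a/aaa meet in 1. 1a->1: no, a/aaa meet in 1. 1a->2: ok.
ab: 1b undefined. 1b->0: no, abba/aaa meet in 2 with "a" left. 1b->1: no, abba/b meet in 2. 1b->2: ok.
bb: 2b undefined. 2b->0: ok.
aaa: 2a undefined. 2a->0: ok.
All examples now run through 3 states with every (state, symbol) defined. Accept strings end in {1}, Reject strings end in {0,2}; accept={1}.

states=3 start=0 accept={1} delta: 0a->1 0b->2 1a->2 1b->2 2a->0 2b->0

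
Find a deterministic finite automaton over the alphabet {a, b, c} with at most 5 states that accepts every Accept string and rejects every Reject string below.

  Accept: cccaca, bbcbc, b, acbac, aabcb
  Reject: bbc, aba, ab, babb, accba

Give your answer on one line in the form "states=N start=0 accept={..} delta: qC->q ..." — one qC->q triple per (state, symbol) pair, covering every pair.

Fold the examples into a partial DFA from state 0: repeatedly fix the first undefined (state, symbol) met by the shortest-then-alphabetical prefix, trying targets in increasing order and rejecting any under which an Accept and a Reject string meet in one state with the same remainder; add a state when all current targets are rejected. Accepting states are where Accept strings end.
a: 0a undefined. 0a->0: no, b/ab meet in 0 with "b" left. Open state 1: 0a->1.
b: 0b undefined. 0b->0: ok.
c: 0c undefined. 0c->0: no, bbcbc/bbc meet in 0. 0c->1: ok.
aa: 1a undefined. 1a->0: no, aabcb/ab meet in 1 with "b" left. 1a->1: ok.
ab: 1b undefined. 1b->0: no, bbcbc/bbc meet in 1. 1b->1: ok.
ac: 1c undefined. 1c->0: no, cccaca/bbc meet in 1. 1c->1: no, cccaca/bbc meet in 1. Open state 2: 1c->2.
acb: 2b undefined. 2b->0: ok.
acc: 2c undefined. 2c->0: ok.
cccaca: 2a undefined. 2a->0: ok.
All examples now run through 3 states with every (state, symbol) defined. Accept strings end in {0,2}, Reject strings end in {1}; accept={0,2}.

states=3 start=0 accept={0,2} delta: 0a->1 0b->0 0c->1 1a->1 1b->1 1c->2 2a->0 2b->0 2c->0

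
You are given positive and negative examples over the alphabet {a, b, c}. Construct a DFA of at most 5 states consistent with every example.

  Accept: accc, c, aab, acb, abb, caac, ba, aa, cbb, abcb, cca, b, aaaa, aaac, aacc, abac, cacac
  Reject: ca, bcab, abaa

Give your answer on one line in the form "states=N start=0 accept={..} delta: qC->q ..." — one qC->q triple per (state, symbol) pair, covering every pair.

State merging on the prefix tree: take the shortest (then alphabetical) example prefix whose next move is undefined and point that move at state 0, else 1, else 2, ...; a target is out if some Accept/Reject pair would then sit in one state with the same input left (inseparable). If every existing state is out, open a new one.
a: 0a undefined. 0a->0: ok.
b: 0b undefined. 0b->0: no, aab/abaa meet in 0. Open state 1: 0b->1.
c: 0c undefined. 0c->0: no, accc/ca meet in 0. 0c->1: no, ba/ca meet in 1 with "a" left. Open state 2: 0c->2.
ba: 1a undefined. 1a->0: no, ba/abaa meet in 0. 1a->1: no, aab/abaa meet in 1. 1a->2: ok.
bc: 1c undefined. 1c->0: no, aab/bcab meet in 1. 1c->1: no, acb/bcab meet in 2 with "b" left. 1c->2: ok.
ca: 2a undefined. 2a->0: no, aab/bcab meet in 1. 2a->1: no, aab/ca meet in 1. 2a->2: no, c/ca meet in 2. Open state 3: 2a->3.
cb: 2b undefined. 2b->0: ok.
cc: 2c undefined. 2c->0: ok.
abb: 1b undefined. 1b->0: ok.
caa: 3a undefined. 3a->0: ok.
cac: 3c undefined. 3c->0: ok.
bcab: 3b undefined. 3b->0: no, acb/bcab meet in 0. 3b->1: no, aab/bcab meet in 1. 3b->2: no, accc/bcab meet in 2. 3b->3: ok.
All examples now run through 4 states with every (state, symbol) defined. Accept strings end in {0,1,2}, Reject strings end in {3}; accept={0,1,2}.

states=4 start=0 accept={0,1,2} delta: 0a->0 0b->1 0c->2 1a->2 1b->0 1c->2 2a->3 2b->0 2c->0 3a->0 3b->3 3c->0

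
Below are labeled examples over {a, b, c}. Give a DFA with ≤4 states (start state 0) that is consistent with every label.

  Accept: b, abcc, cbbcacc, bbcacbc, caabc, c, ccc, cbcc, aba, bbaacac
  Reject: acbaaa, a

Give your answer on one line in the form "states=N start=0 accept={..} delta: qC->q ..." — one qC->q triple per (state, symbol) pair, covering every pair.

states=2 start=0 accept={1} delta: 0a->0 0b->1 0c->1 1a->1 1b->0 1c->1

Fold the examples into a partial DFA from state 0: repeatedly fix the first undefined (state, symbol) met by the shortest-then-alphabetical prefix, trying targets in increasing order and rejecting any under which an Accept and a Reject string meet in one state with the same remainder; add a state when all current targets are rejected. Accepting states are where Accept strings end.
a: 0a undefined. 0a->0: ok.
b: 0b undefined. 0b->0: no, b/a meet in 0. Open state 1: 0b->1.
c: 0c undefined. 0c->0: no, c/a meet in 0. 0c->1: ok.
bb: 1b undefined. 1b->0: ok.
ca: 1a undefined. 1a->0: no, aba/acbaaa meet in 0. 1a->1: ok.
cc: 1c undefined. 1c->0: no, cbbcacc/acbaaa meet in 0. 1c->1: ok.
All examples now run through 2 states with every (state, symbol) defined. Accept strings end in {1}, Reject strings end in {0}; accept={1}.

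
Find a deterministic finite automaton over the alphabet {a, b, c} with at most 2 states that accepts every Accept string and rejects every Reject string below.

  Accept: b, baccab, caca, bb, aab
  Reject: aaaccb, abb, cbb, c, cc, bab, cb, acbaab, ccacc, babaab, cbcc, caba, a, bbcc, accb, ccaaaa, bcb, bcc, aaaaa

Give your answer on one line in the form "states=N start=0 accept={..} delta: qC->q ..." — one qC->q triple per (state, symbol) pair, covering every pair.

states=2 start=0 accept={0} delta: 0a->1 0b->0 0c->1 1a->0 1b->1 1c->1

State merging on the prefix tree: take the shortest (then alphabetical) example prefix whose next move is undefined and point that move at state 0, else 1, else 2, ...; a target is out if some Accept/Reject pair would then sit in one state with the same input left (inseparable). If every existing state is out, open a new one.
a: 0a undefined. 0a->0: no, bb/abb meet in 0 with "bb" left. Open state 1: 0a->1.
b: 0b undefined. 0b->0: ok.
c: 0c undefined. 0c->0: no, b/cbb meet in 0. 0c->1: ok.
aa: 1a undefined. 1a->0: ok.
ab: 1b undefined. 1b->0: no, b/abb meet in 0. 1b->1: ok.
ac: 1c undefined. 1c->0: no, b/cc meet in 0. 1c->1: ok.
All examples now run through 2 states with every (state, symbol) defined. Accept strings end in {0}, Reject strings end in {1}; accept={0}.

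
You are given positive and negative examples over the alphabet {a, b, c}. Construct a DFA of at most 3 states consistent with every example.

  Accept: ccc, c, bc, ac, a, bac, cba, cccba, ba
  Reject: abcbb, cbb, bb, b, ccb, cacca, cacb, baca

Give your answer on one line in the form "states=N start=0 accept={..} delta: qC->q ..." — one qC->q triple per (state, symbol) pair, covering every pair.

states=3 start=0 accept={0,2} delta: 0a->0 0b->1 0c->2 1a->0 1b->1 1c->0 2a->1 2b->0 2c->0

State merging on the prefix tree: take the shortest (then alphabetical) example prefix whose next move is undefined and point that move at state 0, else 1, else 2, ...; a target is out if some Accept/Reject pair would then sit in one state with the same input left (inseparable). If every existing state is out, open a new one.
a: 0a undefined. 0a->0: ok.
b: 0b undefined. 0b->0: no, a/bb meet in 0. Open state 1: 0b->1.
c: 0c undefined. 0c->0: no, ccc/cacca meet in 0. 0c->1: no, c/b meet in 1. Open state 2: 0c->2.
ba: 1a undefined. 1a->0: ok.
bb: 1b undefined. 1b->0: no, a/bb meet in 0. 1b->1: ok.
bc: 1c undefined. 1c->0: ok.
ca: 2a undefined. 2a->0: no, bc/baca meet in 0. 2a->1: ok.
cb: 2b undefined. 2b->0: ok.
cc: 2c undefined. 2c->0: ok.
All examples now run through 3 states with every (state, symbol) defined. Accept strings end in {0,2}, Reject strings end in {1}; accept={0,2}.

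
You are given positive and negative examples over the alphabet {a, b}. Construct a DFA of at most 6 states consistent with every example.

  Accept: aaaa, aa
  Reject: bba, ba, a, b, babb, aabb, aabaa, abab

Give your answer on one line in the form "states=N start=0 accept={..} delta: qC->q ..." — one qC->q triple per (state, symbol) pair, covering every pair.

states=3 start=0 accept={2} delta: 0a->1 0b->0 1a->2 1b->0 2a->1 2b->1

State merging on the prefix tree: take the shortest (then alphabetical) example prefix whose next move is undefined and point that move at state 0, else 1, else 2, ...; a target is out if some Accept/Reject pair would then sit in one state with the same input left (inseparable). If every existing state is out, open a new one.
a: 0a undefined. 0a->0: no, aaaa/a meet in 0. Open state 1: 0a->1.
b: 0b undefined. 0b->0: ok.
aa: 1a undefined. 1a->0: no, aaaa/b meet in 0. 1a->1: no, aaaa/bba meet in 1. Open state 2: 1a->2.
ab: 1b undefined. 1b->0: ok.
aaa: 2a undefined. 2a->0: no, aaaa/bba meet in 1. 2a->1: ok.
aab: 2b undefined. 2b->0: no, aaaa/aabaa meet in 2. 2b->1: ok.
All examples now run through 3 states with every (state, symbol) defined. Accept strings end in {2}, Reject strings end in {0,1}; accept={2}.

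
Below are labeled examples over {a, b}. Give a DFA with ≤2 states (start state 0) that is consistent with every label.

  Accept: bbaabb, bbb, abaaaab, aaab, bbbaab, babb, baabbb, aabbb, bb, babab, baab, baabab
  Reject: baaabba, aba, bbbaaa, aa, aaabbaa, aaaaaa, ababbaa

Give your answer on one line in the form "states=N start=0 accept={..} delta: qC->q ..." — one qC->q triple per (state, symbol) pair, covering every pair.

Fold the examples into a partial DFA from state 0: repeatedly fix the first undefined (state, symbol) met by the shortest-then-alphabetical prefix, trying targets in increasing order and rejecting any under which an Accept and a Reject string meet in one state with the same remainder; add a state when all current targets are rejected. Accepting states are where Accept strings end.
a: 0a undefined. 0a->0: ok.
b: 0b undefined. 0b->0: no, bbaabb/baaabba meet in 0. Open state 1: 0b->1.
ba: 1a undefined. 1a->0: ok.
bb: 1b undefined. 1b->0: no, bbaabb/baaabba meet in 0. 1b->1: ok.
All examples now run through 2 states with every (state, symbol) defined. Accept strings end in {1}, Reject strings end in {0}; accept={1}.

states=2 start=0 accept={1} delta: 0a->0 0b->1 1a->0 1b->1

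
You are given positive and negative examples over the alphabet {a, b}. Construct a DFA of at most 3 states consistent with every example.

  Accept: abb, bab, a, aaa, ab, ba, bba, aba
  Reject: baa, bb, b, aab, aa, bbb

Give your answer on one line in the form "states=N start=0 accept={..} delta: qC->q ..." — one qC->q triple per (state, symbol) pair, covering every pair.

states=3 start=0 accept={1,2} delta: 0a->1 0b->0 1a->0 1b->2 2a->1 2b->1

Fold the examples into a partial DFA from state 0: repeatedly fix the first undefined (state, symbol) met by the shortest-then-alphabetical prefix, trying targets in increasing order and rejecting any under which an Accept and a Reject string meet in one state with the same remainder; add a state when all current targets are rejected. Accepting states are where Accept strings end.
a: 0a undefined. 0a->0: no, abb/bb meet in 0 with "bb" left. Open state 1: 0a->1.
b: 0b undefined. 0b->0: ok.
aa: 1a undefined. 1a->0: ok.
ab: 1b undefined. 1b->0: no, abb/baa meet in 0. 1b->1: no, aba/baa meet in 0. Open state 2: 1b->2.
aba: 2a undefined. 2a->0: no, aba/baa meet in 0. 2a->1: ok.
abb: 2b undefined. 2b->0: no, abb/baa meet in 0. 2b->1: ok.
All examples now run through 3 states with every (state, symbol) defined. Accept strings end in {1,2}, Reject strings end in {0}; accept={1,2}.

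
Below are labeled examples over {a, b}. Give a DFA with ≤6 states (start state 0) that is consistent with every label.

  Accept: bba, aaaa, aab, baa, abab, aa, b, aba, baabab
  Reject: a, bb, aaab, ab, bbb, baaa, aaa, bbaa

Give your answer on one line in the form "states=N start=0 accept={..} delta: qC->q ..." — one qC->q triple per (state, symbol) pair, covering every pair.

states=4 start=0 accept={0,2} delta: 0a->1 0b->2 1a->0 1b->1 2a->3 2b->1 3a->0 3b->0

Fold the examples into a partial DFA from state 0: repeatedly fix the first undefined (state, symbol) met by the shortest-then-alphabetical prefix, trying targets in increasing order and rejecting any under which an Accept and a Reject string meet in one state with the same remainder; add a state when all current targets are rejected. Accepting states are where Accept strings end.
a: 0a undefined. 0a->0: no, aaaa/a meet in 0. Open state 1: 0a->1.
b: 0b undefined. 0b->0: no, bba/a meet in 1. 0b->1: no, aaaa/baaa meet in 1 with "aaa" left. Open state 2: 0b->2.
aa: 1a undefined. 1a->0: ok.
ab: 1b undefined. 1b->0: no, aaaa/aaab meet in 0. 1b->1: ok.
ba: 2a undefined. 2a->0: no, aaaa/baaa meet in 0. 2a->1: no, baabab/a meet in 1. 2a->2: no, aab/baaa meet in 2. Open state 3: 2a->3.
bb: 2b undefined. 2b->0: no, bba/a meet in 1. 2b->1: ok.
baa: 3a undefined. 3a->0: ok.
baabab: 3b undefined. 3b->0: ok.
All examples now run through 4 states with every (state, symbol) defined. Accept strings end in {0,2}, Reject strings end in {1}; accept={0,2}.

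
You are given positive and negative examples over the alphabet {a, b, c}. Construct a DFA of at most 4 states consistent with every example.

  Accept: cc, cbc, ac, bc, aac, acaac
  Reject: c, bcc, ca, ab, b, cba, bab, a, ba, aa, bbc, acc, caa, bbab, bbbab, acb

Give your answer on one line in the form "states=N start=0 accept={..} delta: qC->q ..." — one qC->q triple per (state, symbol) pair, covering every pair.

Grow the machine one transition at a time. Run the examples from 0; the earliest place one falls off (shortest prefix, ties alphabetical) gets sent to the lowest-numbered state that keeps every Accept/Reject pair distinguishable — a pair clashes when both reach the same state with identical unread suffix — and to a fresh state only if none does.
a: 0a undefined. 0a->0: no, cc/acc meet in 0 with "cc" left. Open state 1: 0a->1.
b: 0b undefined. 0b->0: no, cc/bcc meet in 0 with "cc" left. 0b->1: ok.
c: 0c undefined. 0c->0: no, cc/c meet in 0. 0c->1: no, cbc/bbc meet in 1 with "bc" left. Open state 2: 0c->2.
aa: 1a undefined. 1a->0: no, aac/c meet in 2. 1a->1: ok.
ab: 1b undefined. 1b->0: ok.
ac: 1c undefined. 1c->0: no, ac/ab meet in 0. 1c->1: no, ac/bcc meet in 1. 1c->2: no, cc/bcc meet in 2 with "c" left. Open state 3: 1c->3.
ca: 2a undefined. 2a->0: ok.
cb: 2b undefined. 2b->0: no, cbc/c meet in 2. 2b->1: ok.
cc: 2c undefined. 2c->0: no, cc/ca meet in 0. 2c->1: no, cc/b meet in 1. 2c->2: no, cc/c meet in 2. 2c->3: ok.
aca: 3a undefined. 3a->0: ok.
acb: 3b undefined. 3b->0: ok.
acc: 3c undefined. 3c->0: ok.
All examples now run through 4 states with every (state, symbol) defined. Accept strings end in {3}, Reject strings end in {0,1,2}; accept={3}.

states=4 start=0 accept={3} delta: 0a->1 0b->1 0c->2 1a->1 1b->0 1c->3 2a->0 2b->1 2c->3 3a->0 3b->0 3c->0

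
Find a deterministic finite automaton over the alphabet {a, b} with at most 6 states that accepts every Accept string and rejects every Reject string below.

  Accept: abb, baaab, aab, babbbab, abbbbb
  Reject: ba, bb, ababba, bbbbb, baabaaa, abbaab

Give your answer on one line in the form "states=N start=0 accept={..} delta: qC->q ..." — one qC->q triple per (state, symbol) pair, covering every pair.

State merging on the prefix tree: take the shortest (then alphabetical) example prefix whose next move is undefined and point that move at state 0, else 1, else 2, ...; a target is out if some Accept/Reject pair would then sit in one state with the same input left (inseparable). If every existing state is out, open a new one.
a: 0a undefined. 0a->0: no, abb/bb meet in 0 with "bb" left. Open state 1: 0a->1.
b: 0b undefined. 0b->0: ok.
aa: 1a undefined. 1a->0: no, aab/bb meet in 0. 1a->1: ok.
ab: 1b undefined. 1b->0: no, abb/bb meet in 0. 1b->1: no, abb/ba meet in 1. Open state 2: 1b->2.
aba: 2a undefined. 2a->0: ok.
abb: 2b undefined. 2b->0: no, abb/bb meet in 0. 2b->1: no, abb/ba meet in 1. 2b->2: no, abb/abbaab meet in 2. Open state 3: 2b->3.
abba: 3a undefined. 3a->0: no, baaab/abbaab meet in 2. 3a->1: no, baaab/abbaab meet in 2. 3a->2: ok.
abbb: 3b undefined. 3b->0: no, abbbbb/bb meet in 0. 3b->1: ok.
All examples now run through 4 states with every (state, symbol) defined. Accept strings end in {2,3}, Reject strings end in {0,1}; accept={2,3}.

states=4 start=0 accept={2,3} delta: 0a->1 0b->0 1a->1 1b->2 2a->0 2b->3 3a->2 3b->1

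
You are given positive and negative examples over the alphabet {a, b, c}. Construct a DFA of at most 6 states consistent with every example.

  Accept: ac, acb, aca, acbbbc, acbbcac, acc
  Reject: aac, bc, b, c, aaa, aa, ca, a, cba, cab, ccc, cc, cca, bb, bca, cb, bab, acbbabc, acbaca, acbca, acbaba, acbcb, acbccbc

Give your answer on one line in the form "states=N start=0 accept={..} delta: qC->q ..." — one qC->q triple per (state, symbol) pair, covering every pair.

states=5 start=0 accept={2,3,4} delta: 0a->1 0b->0 0c->0 1a->0 1b->0 1c->2 2a->2 2b->3 2c->2 3a->0 3b->3 3c->4 4a->1 4b->0 4c->0

State merging on the prefix tree: take the shortest (then alphabetical) example prefix whose next move is undefined and point that move at state 0, else 1, else 2, ...; a target is out if some Accept/Reject pair would then sit in one state with the same input left (inseparable). If every existing state is out, open a new one.
a: 0a undefined. 0a->0: no, ac/aac meet in 0 with "c" left. Open state 1: 0a->1.
b: 0b undefined. 0b->0: ok.
c: 0c undefined. 0c->0: ok.
aa: 1a undefined. 1a->0: ok.
ac: 1c undefined. 1c->0: no, ac/aac meet in 0. 1c->1: no, ac/aaa meet in 1. Open state 2: 1c->2.
aca: 2a undefined. 2a->0: no, aca/aac meet in 0. 2a->1: no, aca/aaa meet in 1. 2a->2: ok.
acb: 2b undefined. 2b->0: no, ac/acbaca meet in 2. 2b->1: no, ac/acbca meet in 2. 2b->2: no, ac/acbaba meet in 2. Open state 3: 2b->3.
acc: 2c undefined. 2c->0: no, acc/aac meet in 0. 2c->1: no, acc/aaa meet in 1. 2c->2: ok.
bab: 1b undefined. 1b->0: ok.
acba: 3a undefined. 3a->0: ok.
acbb: 3b undefined. 3b->0: no, acbbbc/aac meet in 0. 3b->1: no, acbbbc/aac meet in 0. 3b->2: no, acbbbc/acbbabc meet in 3 with "c" left. 3b->3: ok.
acbc: 3c undefined. 3c->0: no, acbbbc/aac meet in 0. 3c->1: no, acbbbc/aaa meet in 1. 3c->2: no, ac/acbca meet in 2. 3c->3: no, acb/acbcb meet in 3. Open state 4: 3c->4.
acbca: 4a undefined. 4a->0: no, acbbcac/aac meet in 0. 4a->1: ok.
acbcb: 4b undefined. 4b->0: ok.
acbcc: 4c undefined. 4c->0: ok.
All examples now run through 5 states with every (state, symbol) defined. Accept strings end in {2,3,4}, Reject strings end in {0,1}; accept={2,3,4}.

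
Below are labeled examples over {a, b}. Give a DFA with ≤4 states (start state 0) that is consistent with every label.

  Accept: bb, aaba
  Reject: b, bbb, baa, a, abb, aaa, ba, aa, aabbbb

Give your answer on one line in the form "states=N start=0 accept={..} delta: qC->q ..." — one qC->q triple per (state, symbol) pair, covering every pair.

State merging on the prefix tree: take the shortest (then alphabetical) example prefix whose next move is undefined and point that move at state 0, else 1, else 2, ...; a target is out if some Accept/Reject pair would then sit in one state with the same input left (inseparable). If every existing state is out, open a new one.
a: 0a undefined. 0a->0: no, bb/abb meet in 0 with "bb" left. Open state 1: 0a->1.
b: 0b undefined. 0b->0: no, bb/b meet in 0. 0b->1: ok.
aa: 1a undefined. 1a->0: no, aaba/ba meet in 0. 1a->1: ok.
ab: 1b undefined. 1b->0: no, aaba/b meet in 1. 1b->1: no, bb/b meet in 1. Open state 2: 1b->2.
abb: 2b undefined. 2b->0: no, bb/aabbbb meet in 2. 2b->1: ok.
aaba: 2a undefined. 2a->0: ok.
All examples now run through 3 states with every (state, symbol) defined. Accept strings end in {0,2}, Reject strings end in {1}; accept={0,2}.

states=3 start=0 accept={0,2} delta: 0a->1 0b->1 1a->1 1b->2 2a->0 2b->1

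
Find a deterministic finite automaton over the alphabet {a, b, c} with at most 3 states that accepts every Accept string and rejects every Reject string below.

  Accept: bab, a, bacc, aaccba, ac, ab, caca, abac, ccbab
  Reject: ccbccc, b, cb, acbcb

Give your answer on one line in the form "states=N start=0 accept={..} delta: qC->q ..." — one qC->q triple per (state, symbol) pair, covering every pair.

Fold the examples into a partial DFA from state 0: repeatedly fix the first undefined (state, symbol) met by the shortest-then-alphabetical prefix, trying targets in increasing order and rejecting any under which an Accept and a Reject string meet in one state with the same remainder; add a state when all current targets are rejected. Accepting states are where Accept strings end.
a: 0a undefined. 0a->0: no, ab/b meet in 0 with "b" left. Open state 1: 0a->1.
b: 0b undefined. 0b->0: ok.
c: 0c undefined. 0c->0: ok.
aa: 1a undefined. 1a->0: ok.
ab: 1b undefined. 1b->0: no, bab/ccbccc meet in 0. 1b->1: no, abac/ccbccc meet in 0. Open state 2: 1b->2.
ac: 1c undefined. 1c->0: no, bacc/ccbccc meet in 0. 1c->1: no, caca/ccbccc meet in 0. 1c->2: ok.
aba: 2a undefined. 2a->0: no, caca/ccbccc meet in 0. 2a->1: ok.
acb: 2b undefined. 2b->0: ok.
bacc: 2c undefined. 2c->0: no, bacc/ccbccc meet in 0. 2c->1: ok.
All examples now run through 3 states with every (state, symbol) defined. Accept strings end in {1,2}, Reject strings end in {0}; accept={1,2}.

states=3 start=0 accept={1,2} delta: 0a->1 0b->0 0c->0 1a->0 1b->2 1c->2 2a->1 2b->0 2c->1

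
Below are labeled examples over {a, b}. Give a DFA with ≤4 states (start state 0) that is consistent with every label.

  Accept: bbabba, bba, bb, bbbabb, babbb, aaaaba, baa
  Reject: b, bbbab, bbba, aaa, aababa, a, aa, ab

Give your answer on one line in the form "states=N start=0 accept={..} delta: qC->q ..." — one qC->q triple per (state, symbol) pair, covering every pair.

Fold the examples into a partial DFA from state 0: repeatedly fix the first undefined (state, symbol) met by the shortest-then-alphabetical prefix, trying targets in increasing order and rejecting any under which an Accept and a Reject string meet in one state with the same remainder; add a state when all current targets are rejected. Accepting states are where Accept strings end.
a: 0a undefined. 0a->0: ok.
b: 0b undefined. 0b->0: no, bbabba/b meet in 0. Open state 1: 0b->1.
ba: 1a undefined. 1a->0: no, aaaaba/aaa meet in 0. 1a->1: no, bba/aababa meet in 1 with "ba" left. Open state 2: 1a->2.
bb: 1b undefined. 1b->0: no, bbabba/aaa meet in 0. 1b->1: no, bba/bbba meet in 2. 1b->2: ok.
baa: 2a undefined. 2a->0: no, bbabba/aaa meet in 0. 2a->1: no, bbabba/bbba meet in 2 with "ba" left. 2a->2: ok.
bab: 2b undefined. 2b->0: ok.
All examples now run through 3 states with every (state, symbol) defined. Accept strings end in {2}, Reject strings end in {0,1}; accept={2}.

states=3 start=0 accept={2} delta: 0a->0 0b->1 1a->2 1b->2 2a->2 2b->0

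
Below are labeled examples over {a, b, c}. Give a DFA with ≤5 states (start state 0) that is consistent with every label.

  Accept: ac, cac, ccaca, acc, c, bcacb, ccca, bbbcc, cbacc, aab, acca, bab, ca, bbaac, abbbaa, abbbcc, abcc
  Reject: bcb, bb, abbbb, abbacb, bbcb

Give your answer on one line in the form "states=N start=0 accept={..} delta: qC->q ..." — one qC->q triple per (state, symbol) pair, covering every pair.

Fold the examples into a partial DFA from state 0: repeatedly fix the first undefined (state, symbol) met by the shortest-then-alphabetical prefix, trying targets in increasing order and rejecting any under which an Accept and a Reject string meet in one state with the same remainder; add a state when all current targets are rejected. Accepting states are where Accept strings end.
a: 0a undefined. 0a->0: ok.
b: 0b undefined. 0b->0: no, aab/bb meet in 0. Open state 1: 0b->1.
c: 0c undefined. 0c->0: ok.
ba: 1a undefined. 1a->0: ok.
bb: 1b undefined. 1b->0: no, ac/bb meet in 0. 1b->1: no, aab/bb meet in 1. Open state 2: 1b->2.
bc: 1c undefined. 1c->0: no, bcacb/bcb meet in 1. 1c->1: ok.
bba: 2a undefined. 2a->0: no, bcacb/abbacb meet in 1. 2a->1: ok.
bbb: 2b undefined. 2b->0: no, bcacb/abbbb meet in 1. 2b->1: ok.
bbc: 2c undefined. 2c->0: no, bcacb/bbcb meet in 1. 2c->1: ok.
All examples now run through 3 states with every (state, symbol) defined. Accept strings end in {0,1}, Reject strings end in {2}; accept={0,1}.

states=3 start=0 accept={0,1} delta: 0a->0 0b->1 0c->0 1a->0 1b->2 1c->1 2a->1 2b->1 2c->1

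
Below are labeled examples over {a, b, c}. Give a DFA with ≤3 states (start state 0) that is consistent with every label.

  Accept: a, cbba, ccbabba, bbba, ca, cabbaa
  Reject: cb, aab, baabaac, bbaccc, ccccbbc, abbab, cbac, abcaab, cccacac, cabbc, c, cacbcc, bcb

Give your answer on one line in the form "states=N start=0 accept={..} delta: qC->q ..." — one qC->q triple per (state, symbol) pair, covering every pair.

State merging on the prefix tree: take the shortest (then alphabetical) example prefix whose next move is undefined and point that move at state 0, else 1, else 2, ...; a target is out if some Accept/Reject pair would then sit in one state with the same input left (inseparable). If every existing state is out, open a new one.
a: 0a undefined. 0a->0: ok.
b: 0b undefined. 0b->0: no, a/aab meet in 0. Open state 1: 0b->1.
c: 0c undefined. 0c->0: no, a/cccacac meet in 0. 0c->1: ok.
ba: 1a undefined. 1a->0: ok.
bb: 1b undefined. 1b->0: no, a/cb meet in 0. 1b->1: ok.
bc: 1c undefined. 1c->0: no, a/ccccbbc meet in 0. 1c->1: ok.
All examples now run through 2 states with every (state, symbol) defined. Accept strings end in {0}, Reject strings end in {1}; accept={0}.

states=2 start=0 accept={0} delta: 0a->0 0b->1 0c->1 1a->0 1b->1 1c->1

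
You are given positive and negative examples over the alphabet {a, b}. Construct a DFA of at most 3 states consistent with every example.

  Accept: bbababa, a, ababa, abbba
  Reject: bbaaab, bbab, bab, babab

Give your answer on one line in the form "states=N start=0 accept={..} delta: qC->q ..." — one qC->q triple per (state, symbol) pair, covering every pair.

Fold the examples into a partial DFA from state 0: repeatedly fix the first undefined (state, symbol) met by the shortest-then-alphabetical prefix, trying targets in increasing order and rejecting any under which an Accept and a Reject string meet in one state with the same remainder; add a state when all current targets are rejected. Accepting states are where Accept strings end.
a: 0a undefined. 0a->0: ok.
b: 0b undefined. 0b->0: no, bbababa/bbaaab meet in 0. Open state 1: 0b->1.
ba: 1a undefined. 1a->0: ok.
bb: 1b undefined. 1b->0: ok.
All examples now run through 2 states with every (state, symbol) defined. Accept strings end in {0}, Reject strings end in {1}; accept={0}.

states=2 start=0 accept={0} delta: 0a->0 0b->1 1a->0 1b->0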